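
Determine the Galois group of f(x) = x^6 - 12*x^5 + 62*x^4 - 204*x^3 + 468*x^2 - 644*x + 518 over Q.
6T11: S_4 x C_2

The polynomial f is an irreducible sextic over Q, so G = Gal(f/Q) is one of the 16 transitive subgroups 6T1, ..., 6T16 of S_6. The discriminant of f is -714420000000000, which is not a perfect square, so G is not contained in A_6. The transitive groups of degree 6 not contained in A_6 are: C_6 (6T1, order 6), S_3 (6T2, order 6), D_6 (6T3, order 12), C_3 x S_3 (6T5, order 18), A_4 x C_2 (6T6, order 24), S_4 (6T8, order 24), S_3 x S_3 (6T9, order 36), S_4 x C_2 (6T11, order 48), (S_3 x S_3) : C_2 (6T13, order 72), PGL(2,5) (6T14, order 120), S_6 (6T16, order 720). By Dedekind's theorem, for a prime p not dividing disc(f) the degrees of the irreducible factors of f mod p form the cycle type of an element of G. Factoring f modulo the 17 such primes p <= 73 (skipping 2, 3, 5, 7, which divide the discriminant), each new pattern first appears at: mod 11: f = (x^3 + 9x + 9)(x^3 + 10x^2 + 9x + 5), pattern 3+3; mod 13: f = (x^6 + x^5 + 10x^4 + 4x^3 + 6x + 11), pattern 6; mod 19: f = (x^2 + 6x + 18)(x^4 + x^3 + 6x + 14), pattern 4+2; mod 23: f = (x + 1)(x + 6)(x^4 + 4x^3 + 5x^2 + 13x + 2), pattern 4+1+1; mod 53: f = (x^2 + 17x + 26)(x^2 + 33x + 26)(x^2 + 44x + 5), pattern 2+2+2; mod 59: f = (x + 40)(x + 42)(x^2 + 31x + 40)(x^2 + 52x + 13), pattern 2+2+1+1; mod 71: f = (x + 12)(x + 48)(x + 61)(x + 69)(x^2 + 11x + 13), pattern 2+1+1+1+1. No other pattern occurs in this range, so the set of observed cycle types is {3+3, 6, 4+2, 4+1+1, 2+2+2, 2+2+1+1, 2+1+1+1+1}. The candidates containing elements of all these cycle types are S_4 x C_2 (6T11) of order 48, S_6 (6T16) of order 720; the others are excluded. The observed types are precisely the cycle types that occur in S_4 x C_2 (6T11) (apart from the identity). Each of the other remaining candidates has further cycle types, and by the Chebotarev density theorem the matching factorization patterns would occur for a proportion of primes equal to their share of the group: S_6 (6T16) additionally contains elements of type 5+1, 3+2+1, 3+1+1+1 (304 of its 720 elements, about 42% of primes). None of the 17 primes tested shows any such pattern (for each of these groups the chance of that is below 10^-4), which rules them out. Hence G = S_4 x C_2 (6T11), of order 48.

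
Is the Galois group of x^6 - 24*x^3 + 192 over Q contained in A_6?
The polynomial is irreducible of degree 6 over Q. Its discriminant is -190210142896128, which is not a perfect square. A Galois group lies in the alternating group exactly when the discriminant is a square in Q, so the Galois group (C_3 x S_3) is not contained in A_6.

No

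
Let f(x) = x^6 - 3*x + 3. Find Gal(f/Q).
The polynomial f is an irreducible sextic over Q, so G = Gal(f/Q) is one of the 16 transitive subgroups 6T1, ..., 6T16 of S_6. The discriminant of f is -9059283, which is not a perfect square, so G is not contained in A_6. The transitive groups of degree 6 not contained in A_6 are: C_6 (6T1, order 6), S_3 (6T2, order 6), D_6 (6T3, order 12), C_3 x S_3 (6T5, order 18), A_4 x C_2 (6T6, order 24), S_4 (6T8, order 24), S_3 x S_3 (6T9, order 36), S_4 x C_2 (6T11, order 48), (S_3 x S_3) : C_2 (6T13, order 72), PGL(2,5) (6T14, order 120), S_6 (6T16, order 720). By Dedekind's theorem, for a prime p not dividing disc(f) the degrees of the irreducible factors of f mod p form the cycle type of an element of G. Factoring f modulo the 28 such primes p <= 127 (skipping 3, 17, 43, which divide the discriminant), each new pattern first appears at: mod 2: f = (x^6 + x + 1), pattern 6; mod 7: f = (x + 1)(x^2 + 4x + 6)(x^3 + 2x^2 + x + 4), pattern 3+2+1; mod 11: f = (x^2 + 9x + 2)(x^4 + 2x^3 + 2x^2 + 7), pattern 4+2; mod 13: f = (x + 3)(x + 8)(x^2 + 3x + 6)(x^2 + 12x + 3), pattern 2+2+1+1; mod 61: f = (x + 40)(x + 51)(x + 57)(x + 59)(x^2 + 37x + 50), pattern 2+1+1+1+1; mod 97: f = (x + 48)(x + 85)(x + 87)(x^3 + 71x^2 + 60x + 63), pattern 3+1+1+1; mod 113: f = (x^2 + 49x + 72)(x^2 + 68x + 105)(x^2 + 109x + 10), pattern 2+2+2; mod 127: f = (x^3 + 39x^2 + 106x + 109)(x^3 + 88x^2 + 18x + 21), pattern 3+3. No other pattern occurs in this range, so the set of observed cycle types is {6, 3+2+1, 4+2, 2+2+1+1, 2+1+1+1+1, 3+1+1+1, 2+2+2, 3+3}. The candidates containing elements of all these cycle types are (S_3 x S_3) : C_2 (6T13) of order 72, S_6 (6T16) of order 720; the others are excluded. The observed types are precisely the cycle types that occur in (S_3 x S_3) : C_2 (6T13) (apart from the identity). Each of the other remaining candidates has further cycle types, and by the Chebotarev density theorem the matching factorization patterns would occur for a proportion of primes equal to their share of the group: S_6 (6T16) additionally contains elements of type 5+1, 4+1+1 (234 of its 720 elements, about 32% of primes). None of the 28 primes tested shows any such pattern (for each of these groups the chance of that is below 10^-4), which rules them out. Hence G = (S_3 x S_3) : C_2 (6T13), of order 72.

(S_3 x S_3) : C_2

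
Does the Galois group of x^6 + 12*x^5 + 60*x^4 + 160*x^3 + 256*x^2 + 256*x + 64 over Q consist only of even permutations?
The polynomial is irreducible of degree 6 over Q. Its discriminant is 66039417143296 = 8126464^2, a perfect square. A Galois group lies in the alternating group exactly when the discriminant is a square in Q, so the Galois group (S_4) is contained in A_6.

Yes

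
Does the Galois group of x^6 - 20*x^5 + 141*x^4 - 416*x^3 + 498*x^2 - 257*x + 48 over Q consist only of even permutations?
Yes

The polynomial is irreducible of degree 6 over Q. Its discriminant is 30991489 = 5567^2, a perfect square. A Galois group lies in the alternating group exactly when the discriminant is a square in Q, so the Galois group (PSL(2,5)) is contained in A_6.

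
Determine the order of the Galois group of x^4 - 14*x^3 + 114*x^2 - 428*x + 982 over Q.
The degree of the splitting field over Q equals the order of the Galois group, so first determine the group. The polynomial is an irreducible quartic over Q and its discriminant is 1666598976 = 40824^2, a perfect square, so the Galois group is contained in A_4. The resolvent cubic y^3 - 114*y^2 + 2064*y + 72136 is irreducible over Q. An irreducible resolvent with square discriminant gives A_4. The Galois group A_4 (4T4) has order 12, so the splitting field has degree 12 over Q.

12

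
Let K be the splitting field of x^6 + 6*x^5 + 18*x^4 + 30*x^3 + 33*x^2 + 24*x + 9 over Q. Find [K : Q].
120

The degree of the splitting field over Q equals the order of the Galois group, so first determine the group. The polynomial f is an irreducible sextic over Q, so G = Gal(f/Q) is one of the 16 transitive subgroups 6T1, ..., 6T16 of S_6. The discriminant of f is -16003008, which is not a perfect square, so G is not contained in A_6. The transitive groups of degree 6 not contained in A_6 are: C_6 (6T1, order 6), S_3 (6T2, order 6), D_6 (6T3, order 12), C_3 x S_3 (6T5, order 18), A_4 x C_2 (6T6, order 24), S_4 (6T8, order 24), S_3 x S_3 (6T9, order 36), S_4 x C_2 (6T11, order 48), (S_3 x S_3) : C_2 (6T13, order 72), PGL(2,5) (6T14, order 120), S_6 (6T16, order 720). By Dedekind's theorem, for a prime p not dividing disc(f) the degrees of the irreducible factors of f mod p form the cycle type of an element of G. Factoring f modulo the 21 such primes p <= 89 (skipping 2, 3, 7, which divide the discriminant), each new pattern first appears at: mod 5: f = (x^6 + x^5 + 3x^4 + 3x^2 + 4x + 4), pattern 6; mod 11: f = (x + 10)(x^5 + 7x^4 + 3x^3 + 2), pattern 5+1; mod 13: f = (x + 2)(x + 6)(x^4 + 11x^3 + 9x^2 + 8x + 4), pattern 4+1+1; mod 23: f = (x + 4)(x + 8)(x^2 + 7x + 8)(x^2 + 10x + 3), pattern 2+2+1+1; mod 43: f = (x^3 + 22x^2 + 20x + 21)(x^3 + 27x^2 + 6x + 25), pattern 3+3; mod 61: f = (x^2 + 34x + 5)(x^2 + 45x + 56)(x^2 + 49x + 46), pattern 2+2+2. No other pattern occurs in this range, so the set of observed cycle types is {6, 5+1, 4+1+1, 2+2+1+1, 3+3, 2+2+2}. The candidates containing elements of all these cycle types are PGL(2,5) (6T14) of order 120, S_6 (6T16) of order 720; the others are excluded. The observed types are precisely the cycle types that occur in PGL(2,5) (6T14) (apart from the identity). Each of the other remaining candidates has further cycle types, and by the Chebotarev density theorem the matching factorization patterns would occur for a proportion of primes equal to their share of the group: S_6 (6T16) additionally contains elements of type 4+2, 3+2+1, 3+1+1+1, 2+1+1+1+1 (265 of its 720 elements, about 37% of primes). None of the 21 primes tested shows any such pattern (for each of these groups the chance of that is below 10^-4), which rules them out. Hence G = PGL(2,5) (6T14), of order 120. The Galois group PGL(2,5) (6T14) has order 120, so the splitting field has degree 120 over Q.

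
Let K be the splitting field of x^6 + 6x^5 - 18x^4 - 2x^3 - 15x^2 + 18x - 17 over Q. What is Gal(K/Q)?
The polynomial f is an irreducible sextic over Q, so G = Gal(f/Q) is one of the 16 transitive subgroups 6T1, ..., 6T16 of S_6. The discriminant of f is 697037301343296 = 26401464^2, a perfect square, so G is contained in A_6. The transitive groups of degree 6 contained in A_6 are: A_4 (6T4, order 12), S_4 (6T7, order 24), (C_3 x C_3) : C_4 (6T10, order 36), PSL(2,5) (6T12, order 60), A_6 (6T15, order 360). By Dedekind's theorem, for a prime p not dividing disc(f) the degrees of the irreducible factors of f mod p form the cycle type of an element of G. Factoring f modulo the 33 such primes p <= 149 (skipping 2, 3, which divide the discriminant), each new pattern first appears at: mod 5: f = (x^3 + 4x + 3)(x^3 + x^2 + 3x + 1), pattern 3+3; mod 17: f = (x)(x + 10)(x^2 + 5x + 7)(x^2 + 8x + 9), pattern 2+2+1+1; mod 71: f = (x + 1)(x + 16)(x + 18)(x + 19)(x + 33)(x + 61), pattern 1+1+1+1+1+1. No other pattern occurs in this range, so the set of observed cycle types is {3+3, 2+2+1+1, 1+1+1+1+1+1}. The candidates containing elements of all these cycle types are A_4 (6T4) of order 12, S_4 (6T7) of order 24, (C_3 x C_3) : C_4 (6T10) of order 36, PSL(2,5) (6T12) of order 60, A_6 (6T15) of order 360; the others are excluded. The observed types are precisely the cycle types that occur in A_4 (6T4). Each of the other remaining candidates has further cycle types, and by the Chebotarev density theorem the matching factorization patterns would occur for a proportion of primes equal to their share of the group: S_4 (6T7) additionally contains elements of type 4+2 (6 of its 24 elements, about 25% of primes); (C_3 x C_3) : C_4 (6T10) additionally contains elements of type 4+2, 3+1+1+1 (22 of its 36 elements, about 61% of primes); PSL(2,5) (6T12) additionally contains elements of type 5+1 (24 of its 60 elements, about 40% of primes); A_6 (6T15) additionally contains elements of type 5+1, 4+2, 3+1+1+1 (274 of its 360 elements, about 76% of primes). None of the 33 primes tested shows any such pattern (for each of these groups the chance of that is below 10^-4), which rules them out. Hence G = A_4 (6T4), of order 12.

6T4: A_4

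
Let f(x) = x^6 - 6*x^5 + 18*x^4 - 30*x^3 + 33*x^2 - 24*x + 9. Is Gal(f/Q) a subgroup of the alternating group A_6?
No

The polynomial is irreducible of degree 6 over Q. Its discriminant is -16003008, which is not a perfect square. A Galois group lies in the alternating group exactly when the discriminant is a square in Q, so the Galois group (PGL(2,5)) is not contained in A_6.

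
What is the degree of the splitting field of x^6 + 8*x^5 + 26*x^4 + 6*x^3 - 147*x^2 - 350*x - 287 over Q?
The degree of the splitting field over Q equals the order of the Galois group, so first determine the group. The polynomial f is an irreducible sextic over Q, so G = Gal(f/Q) is one of the 16 transitive subgroups 6T1, ..., 6T16 of S_6. The discriminant of f is 1728393484898304 = 41573952^2, a perfect square, so G is contained in A_6. The transitive groups of degree 6 contained in A_6 are: A_4 (6T4, order 12), S_4 (6T7, order 24), (C_3 x C_3) : C_4 (6T10, order 36), PSL(2,5) (6T12, order 60), A_6 (6T15, order 360). By Dedekind's theorem, for a prime p not dividing disc(f) the degrees of the irreducible factors of f mod p form the cycle type of an element of G. Factoring f modulo the 33 such primes p <= 151 (skipping 2, 3, 7, which divide the discriminant), each new pattern first appears at: mod 5: f = (x^3 + x^2 + 3x + 1)(x^3 + 2x^2 + x + 3), pattern 3+3; mod 13: f = (x + 3)(x + 5)(x^2 + x + 8)(x^2 + 12x + 4), pattern 2+2+1+1. No other pattern occurs in this range, so the set of observed cycle types is {3+3, 2+2+1+1}. The candidates containing elements of all these cycle types are A_4 (6T4) of order 12, S_4 (6T7) of order 24, (C_3 x C_3) : C_4 (6T10) of order 36, PSL(2,5) (6T12) of order 60, A_6 (6T15) of order 360; the others are excluded. The observed types are precisely the cycle types that occur in A_4 (6T4) (apart from the identity). Each of the other remaining candidates has further cycle types, and by the Chebotarev density theorem the matching factorization patterns would occur for a proportion of primes equal to their share of the group: S_4 (6T7) additionally contains elements of type 4+2 (6 of its 24 elements, about 25% of primes); (C_3 x C_3) : C_4 (6T10) additionally contains elements of type 4+2, 3+1+1+1 (22 of its 36 elements, about 61% of primes); PSL(2,5) (6T12) additionally contains elements of type 5+1 (24 of its 60 elements, about 40% of primes); A_6 (6T15) additionally contains elements of type 5+1, 4+2, 3+1+1+1 (274 of its 360 elements, about 76% of primes). None of the 33 primes tested shows any such pattern (for each of these groups the chance of that is below 10^-4), which rules them out. Hence G = A_4 (6T4), of order 12. The Galois group A_4 (6T4) has order 12, so the splitting field has degree 12 over Q.

12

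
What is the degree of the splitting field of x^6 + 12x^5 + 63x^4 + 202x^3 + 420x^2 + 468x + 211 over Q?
120

The degree of the splitting field over Q equals the order of the Galois group, so first determine the group. The polynomial f is an irreducible sextic over Q, so G = Gal(f/Q) is one of the 16 transitive subgroups 6T1, ..., 6T16 of S_6. The discriminant of f is -28010528989632, which is not a perfect square, so G is not contained in A_6. The transitive groups of degree 6 not contained in A_6 are: C_6 (6T1, order 6), S_3 (6T2, order 6), D_6 (6T3, order 12), C_3 x S_3 (6T5, order 18), A_4 x C_2 (6T6, order 24), S_4 (6T8, order 24), S_3 x S_3 (6T9, order 36), S_4 x C_2 (6T11, order 48), (S_3 x S_3) : C_2 (6T13, order 72), PGL(2,5) (6T14, order 120), S_6 (6T16, order 720). By Dedekind's theorem, for a prime p not dividing disc(f) the degrees of the irreducible factors of f mod p form the cycle type of an element of G. Factoring f modulo the 21 such primes p <= 89 (skipping 2, 3, 7, which divide the discriminant), each new pattern first appears at: mod 5: f = (x^6 + 2x^5 + 3x^4 + 2x^3 + 3x + 1), pattern 6; mod 11: f = (x + 6)(x^5 + 6x^4 + 5x^3 + 7x^2 + 4x + 4), pattern 5+1; mod 13: f = (x + 1)(x + 7)(x^4 + 4x^3 + 11x^2 + 8x + 6), pattern 4+1+1; mod 23: f = (x + 5)(x + 18)(x^2 + 3x + 11)(x^2 + 9x + 4), pattern 2+2+1+1; mod 43: f = (x^3 + 6x^2 + 12x + 39)(x^3 + 6x^2 + 15x + 1), pattern 3+3; mod 61: f = (x^2 + 32x + 5)(x^2 + 50x + 55)(x^2 + 52x + 56), pattern 2+2+2. No other pattern occurs in this range, so the set of observed cycle types is {6, 5+1, 4+1+1, 2+2+1+1, 3+3, 2+2+2}. The candidates containing elements of all these cycle types are PGL(2,5) (6T14) of order 120, S_6 (6T16) of order 720; the others are excluded. The observed types are precisely the cycle types that occur in PGL(2,5) (6T14) (apart from the identity). Each of the other remaining candidates has further cycle types, and by the Chebotarev density theorem the matching factorization patterns would occur for a proportion of primes equal to their share of the group: S_6 (6T16) additionally contains elements of type 4+2, 3+2+1, 3+1+1+1, 2+1+1+1+1 (265 of its 720 elements, about 37% of primes). None of the 21 primes tested shows any such pattern (for each of these groups the chance of that is below 10^-4), which rules them out. Hence G = PGL(2,5) (6T14), of order 120. The Galois group PGL(2,5) (6T14) has order 120, so the splitting field has degree 120 over Q.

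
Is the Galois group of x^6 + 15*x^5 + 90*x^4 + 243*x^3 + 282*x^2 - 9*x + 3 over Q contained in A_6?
The polynomial is irreducible of degree 6 over Q. Its discriminant is -5781445621470000, which is not a perfect square. A Galois group lies in the alternating group exactly when the discriminant is a square in Q, so the Galois group (S_3) is not contained in A_6.

No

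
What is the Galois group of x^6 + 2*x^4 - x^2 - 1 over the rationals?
A_4, A_4 acting on 6 points

The polynomial f is an irreducible sextic over Q, so G = Gal(f/Q) is one of the 16 transitive subgroups 6T1, ..., 6T16 of S_6. The discriminant of f is 153664 = 392^2, a perfect square, so G is contained in A_6. The transitive groups of degree 6 contained in A_6 are: A_4 (6T4, order 12), S_4 (6T7, order 24), (C_3 x C_3) : C_4 (6T10, order 36), PSL(2,5) (6T12, order 60), A_6 (6T15, order 360). By Dedekind's theorem, for a prime p not dividing disc(f) the degrees of the irreducible factors of f mod p form the cycle type of an element of G. Factoring f modulo the 33 such primes p <= 149 (skipping 2, 7, which divide the discriminant), each new pattern first appears at: mod 3: f = (x^3 + x^2 + 2)(x^3 + 2x^2 + 1), pattern 3+3; mod 13: f = (x + 2)(x + 11)(x^2 + 8)(x^2 + 11), pattern 2+2+1+1. No other pattern occurs in this range, so the set of observed cycle types is {3+3, 2+2+1+1}. The candidates containing elements of all these cycle types are A_4 (6T4) of order 12, S_4 (6T7) of order 24, (C_3 x C_3) : C_4 (6T10) of order 36, PSL(2,5) (6T12) of order 60, A_6 (6T15) of order 360; the others are excluded. The observed types are precisely the cycle types that occur in A_4 (6T4) (apart from the identity). Each of the other remaining candidates has further cycle types, and by the Chebotarev density theorem the matching factorization patterns would occur for a proportion of primes equal to their share of the group: S_4 (6T7) additionally contains elements of type 4+2 (6 of its 24 elements, about 25% of primes); (C_3 x C_3) : C_4 (6T10) additionally contains elements of type 4+2, 3+1+1+1 (22 of its 36 elements, about 61% of primes); PSL(2,5) (6T12) additionally contains elements of type 5+1 (24 of its 60 elements, about 40% of primes); A_6 (6T15) additionally contains elements of type 5+1, 4+2, 3+1+1+1 (274 of its 360 elements, about 76% of primes). None of the 33 primes tested shows any such pattern (for each of these groups the chance of that is below 10^-4), which rules them out. Hence G = A_4 (6T4), of order 12.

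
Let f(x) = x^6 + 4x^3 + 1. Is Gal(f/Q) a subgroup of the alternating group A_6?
The polynomial is irreducible of degree 6 over Q. Its discriminant is 1259712, which is not a perfect square. A Galois group lies in the alternating group exactly when the discriminant is a square in Q, so the Galois group (D_6) is not contained in A_6.

No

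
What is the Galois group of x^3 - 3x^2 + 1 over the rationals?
The polynomial is an irreducible cubic over Q and its discriminant is 81 = 9^2, a perfect square. For an irreducible cubic, a square discriminant forces the Galois group to be A_3, the cyclic group of order 3.

C_3 (also written C3)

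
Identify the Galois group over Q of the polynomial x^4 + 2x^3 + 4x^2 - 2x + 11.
The polynomial is an irreducible quartic over Q and its discriminant is 512000, which is not a perfect square, so the Galois group is not contained in A_4. The resolvent cubic y^3 - 4*y^2 - 48*y + 128 has exactly one rational root, so the Galois group is C_4 or D_4. The quartic becomes reducible over Q(sqrt(disc)), so the group is C_4.

C_4 (also written C4)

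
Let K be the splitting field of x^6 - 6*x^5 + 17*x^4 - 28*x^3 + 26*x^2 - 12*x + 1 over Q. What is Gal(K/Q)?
The polynomial f is an irreducible sextic over Q, so G = Gal(f/Q) is one of the 16 transitive subgroups 6T1, ..., 6T16 of S_6. The discriminant of f is 153664 = 392^2, a perfect square, so G is contained in A_6. The transitive groups of degree 6 contained in A_6 are: A_4 (6T4, order 12), S_4 (6T7, order 24), (C_3 x C_3) : C_4 (6T10, order 36), PSL(2,5) (6T12, order 60), A_6 (6T15, order 360). By Dedekind's theorem, for a prime p not dividing disc(f) the degrees of the irreducible factors of f mod p form the cycle type of an element of G. Factoring f modulo the 33 such primes p <= 149 (skipping 2, 7, which divide the discriminant), each new pattern first appears at: mod 3: f = (x^3 + x^2 + x + 2)(x^3 + 2x^2 + 2x + 2), pattern 3+3; mod 13: f = (x + 1)(x + 10)(x^2 + 11x + 9)(x^2 + 11x + 12), pattern 2+2+1+1. No other pattern occurs in this range, so the set of observed cycle types is {3+3, 2+2+1+1}. The candidates containing elements of all these cycle types are A_4 (6T4) of order 12, S_4 (6T7) of order 24, (C_3 x C_3) : C_4 (6T10) of order 36, PSL(2,5) (6T12) of order 60, A_6 (6T15) of order 360; the others are excluded. The observed types are precisely the cycle types that occur in A_4 (6T4) (apart from the identity). Each of the other remaining candidates has further cycle types, and by the Chebotarev density theorem the matching factorization patterns would occur for a proportion of primes equal to their share of the group: S_4 (6T7) additionally contains elements of type 4+2 (6 of its 24 elements, about 25% of primes); (C_3 x C_3) : C_4 (6T10) additionally contains elements of type 4+2, 3+1+1+1 (22 of its 36 elements, about 61% of primes); PSL(2,5) (6T12) additionally contains elements of type 5+1 (24 of its 60 elements, about 40% of primes); A_6 (6T15) additionally contains elements of type 5+1, 4+2, 3+1+1+1 (274 of its 360 elements, about 76% of primes). None of the 33 primes tested shows any such pattern (for each of these groups the chance of that is below 10^-4), which rules them out. Hence G = A_4 (6T4), of order 12.

A_4 (order 12)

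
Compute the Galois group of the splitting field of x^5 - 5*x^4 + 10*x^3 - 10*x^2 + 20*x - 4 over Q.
The polynomial f is an irreducible quintic over Q, so G = Gal(f/Q) is a transitive subgroup of S_5: one of C_5 (5T1, order 5), D_5 (5T2, order 10), F_20 (5T3, order 20), A_5 (5T4, order 60) or S_5 (5T5, order 120). The discriminant of f is 259200000, which is not a perfect square, so G is not contained in A_5. The transitive groups of degree 5 not contained in A_5 are: F_20 (5T3, order 20), S_5 (5T5, order 120). By Dedekind's theorem, for a prime p not dividing disc(f) the degrees of the irreducible factors of f mod p form the cycle type of an element of G. Factoring f modulo the 18 such primes p <= 73 (skipping 2, 3, 5, which divide the discriminant), each new pattern first appears at: mod 7: f = (x + 5)(x^4 + 4x^3 + 4x^2 + 5x + 2), pattern 4+1; mod 11: f = (x + 5)(x^2 + 9)(x^2 + x + 7), pattern 2+2+1; mod 19: f = (x^5 + 14x^4 + 10x^3 + 9x^2 + x + 15), pattern 5. No other pattern occurs in this range, so the set of observed cycle types is {4+1, 2+2+1, 5}. The candidates containing elements of all these cycle types are F_20 (5T3) of order 20, S_5 (5T5) of order 120; the others are excluded. The observed types are precisely the cycle types that occur in F_20 (5T3) (apart from the identity). Each of the other remaining candidates has further cycle types, and by the Chebotarev density theorem the matching factorization patterns would occur for a proportion of primes equal to their share of the group: S_5 (5T5) additionally contains elements of type 3+2, 3+1+1, 2+1+1+1 (50 of its 120 elements, about 42% of primes). None of the 18 primes tested shows any such pattern (for each of these groups the chance of that is below 10^-4), which rules them out. Hence G = F_20 (5T3), of order 20.

F_20, the Frobenius group of order 20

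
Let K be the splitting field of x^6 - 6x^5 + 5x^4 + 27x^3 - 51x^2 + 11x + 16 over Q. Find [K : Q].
60

The degree of the splitting field over Q equals the order of the Galois group, so first determine the group. The polynomial f is an irreducible sextic over Q, so G = Gal(f/Q) is one of the 16 transitive subgroups 6T1, ..., 6T16 of S_6. The discriminant of f is 30991489 = 5567^2, a perfect square, so G is contained in A_6. The transitive groups of degree 6 contained in A_6 are: A_4 (6T4, order 12), S_4 (6T7, order 24), (C_3 x C_3) : C_4 (6T10, order 36), PSL(2,5) (6T12, order 60), A_6 (6T15, order 360). By Dedekind's theorem, for a prime p not dividing disc(f) the degrees of the irreducible factors of f mod p form the cycle type of an element of G. Factoring f modulo the 21 such primes p <= 79 (skipping 19, which divides the discriminant), each new pattern first appears at: mod 2: f = (x)(x^5 + x^3 + x^2 + x + 1), pattern 5+1; mod 7: f = (x^3 + 2x^2 + 4x + 5)(x^3 + 6x^2 + 3x + 6), pattern 3+3; mod 61: f = (x + 1)(x + 23)(x^2 + 44x + 55)(x^2 + 48x + 60), pattern 2+2+1+1. No other pattern occurs in this range, so the set of observed cycle types is {5+1, 3+3, 2+2+1+1}. The candidates containing elements of all these cycle types are PSL(2,5) (6T12) of order 60, A_6 (6T15) of order 360; the others are excluded. The observed types are precisely the cycle types that occur in PSL(2,5) (6T12) (apart from the identity). Each of the other remaining candidates has further cycle types, and by the Chebotarev density theorem the matching factorization patterns would occur for a proportion of primes equal to their share of the group: A_6 (6T15) additionally contains elements of type 4+2, 3+1+1+1 (130 of its 360 elements, about 36% of primes). None of the 21 primes tested shows any such pattern (for each of these groups the chance of that is below 10^-4), which rules them out. Hence G = PSL(2,5) (6T12), of order 60. The Galois group PSL(2,5) (6T12) has order 60, so the splitting field has degree 60 over Q.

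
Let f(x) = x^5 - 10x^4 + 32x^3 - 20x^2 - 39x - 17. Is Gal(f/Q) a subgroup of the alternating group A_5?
The polynomial is irreducible of degree 5 over Q. Its discriminant is 461338069, which is not a perfect square. A Galois group lies in the alternating group exactly when the discriminant is a square in Q, so the Galois group (S_5) is not contained in A_5.

No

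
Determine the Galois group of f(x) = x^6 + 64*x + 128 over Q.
The polynomial f is an irreducible sextic over Q, so G = Gal(f/Q) is one of the 16 transitive subgroups 6T1, ..., 6T16 of S_6. The discriminant of f is -1388339588497408, which is not a perfect square, so G is not contained in A_6. The transitive groups of degree 6 not contained in A_6 are: C_6 (6T1, order 6), S_3 (6T2, order 6), D_6 (6T3, order 12), C_3 x S_3 (6T5, order 18), A_4 x C_2 (6T6, order 24), S_4 (6T8, order 24), S_3 x S_3 (6T9, order 36), S_4 x C_2 (6T11, order 48), (S_3 x S_3) : C_2 (6T13, order 72), PGL(2,5) (6T14, order 120), S_6 (6T16, order 720). By Dedekind's theorem, for a prime p not dividing disc(f) the degrees of the irreducible factors of f mod p form the cycle type of an element of G. Factoring f modulo the 3 such primes p <= 7 (skipping 2, which divides the discriminant), each new pattern first appears at: mod 3: f = (x^6 + x + 2), pattern 6; mod 5: f = (x + 1)(x + 3)(x^4 + x^3 + 3x^2 + 1), pattern 4+1+1; mod 7: f = (x + 3)(x^2 + x + 6)(x^3 + 3x^2 + 4), pattern 3+2+1. No other pattern occurs in this range, so the set of observed cycle types is {6, 4+1+1, 3+2+1}. Among the candidates above, the only group containing elements of all these cycle types is S_6 (6T16); every other candidate lacks at least one of them. Hence G = S_6 (6T16), of order 720.

S_6 (also written S6)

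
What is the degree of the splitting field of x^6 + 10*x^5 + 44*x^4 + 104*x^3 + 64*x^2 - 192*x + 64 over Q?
The degree of the splitting field over Q equals the order of the Galois group, so first determine the group. The polynomial f is an irreducible sextic over Q, so G = Gal(f/Q) is one of the 16 transitive subgroups 6T1, ..., 6T16 of S_6. The discriminant of f is 564385546240000 = 23756800^2, a perfect square, so G is contained in A_6. The transitive groups of degree 6 contained in A_6 are: A_4 (6T4, order 12), S_4 (6T7, order 24), (C_3 x C_3) : C_4 (6T10, order 36), PSL(2,5) (6T12, order 60), A_6 (6T15, order 360). By Dedekind's theorem, for a prime p not dividing disc(f) the degrees of the irreducible factors of f mod p form the cycle type of an element of G. Factoring f modulo the 19 such primes p <= 79 (skipping 2, 5, 29, which divide the discriminant), each new pattern first appears at: mod 3: f = (x^2 + x + 2)(x^4 + 2x + 2), pattern 4+2; mod 11: f = (x^3 + x^2 + x + 3)(x^3 + 9x^2 + x + 3), pattern 3+3; mod 19: f = (x + 16)(x + 18)(x^2 + 15x + 8)(x^2 + 18x + 9), pattern 2+2+1+1; mod 61: f = (x + 7)(x + 40)(x + 54)(x^3 + 31x^2 + 12x + 53), pattern 3+1+1+1. No other pattern occurs in this range, so the set of observed cycle types is {4+2, 3+3, 2+2+1+1, 3+1+1+1}. The candidates containing elements of all these cycle types are (C_3 x C_3) : C_4 (6T10) of order 36, A_6 (6T15) of order 360; the others are excluded. The observed types are precisely the cycle types that occur in (C_3 x C_3) : C_4 (6T10) (apart from the identity). Each of the other remaining candidates has further cycle types, and by the Chebotarev density theorem the matching factorization patterns would occur for a proportion of primes equal to their share of the group: A_6 (6T15) additionally contains elements of type 5+1 (144 of its 360 elements, about 40% of primes). None of the 19 primes tested shows any such pattern (for each of these groups the chance of that is below 10^-4), which rules them out. Hence G = (C_3 x C_3) : C_4 (6T10), of order 36. The Galois group (C_3 x C_3) : C_4 (6T10) has order 36, so the splitting field has degree 36 over Q.

36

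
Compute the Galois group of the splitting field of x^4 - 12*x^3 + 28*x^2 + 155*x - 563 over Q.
S_4 (also written S4)

The polynomial is an irreducible quartic over Q and its discriminant is -435842923, which is not a perfect square, so the Galois group is not contained in A_4. The resolvent cubic y^3 - 28*y^2 + 392*y - 6009 is irreducible over Q. An irreducible resolvent with non-square discriminant gives S_4.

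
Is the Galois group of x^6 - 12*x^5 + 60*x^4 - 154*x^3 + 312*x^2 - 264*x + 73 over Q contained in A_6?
The polynomial is irreducible of degree 6 over Q. Its discriminant is -941328478973952, which is not a perfect square. A Galois group lies in the alternating group exactly when the discriminant is a square in Q, so the Galois group (S_3) is not contained in A_6.

No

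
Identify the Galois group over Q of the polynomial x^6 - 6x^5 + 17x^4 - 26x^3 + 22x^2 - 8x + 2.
The polynomial f is an irreducible sextic over Q, so G = Gal(f/Q) is one of the 16 transitive subgroups 6T1, ..., 6T16 of S_6. The discriminant of f is -187648, which is not a perfect square, so G is not contained in A_6. The transitive groups of degree 6 not contained in A_6 are: C_6 (6T1, order 6), S_3 (6T2, order 6), D_6 (6T3, order 12), C_3 x S_3 (6T5, order 18), A_4 x C_2 (6T6, order 24), S_4 (6T8, order 24), S_3 x S_3 (6T9, order 36), S_4 x C_2 (6T11, order 48), (S_3 x S_3) : C_2 (6T13, order 72), PGL(2,5) (6T14, order 120), S_6 (6T16, order 720). By Dedekind's theorem, for a prime p not dividing disc(f) the degrees of the irreducible factors of f mod p form the cycle type of an element of G. Factoring f modulo the 29 such primes p <= 113 (skipping 2, which divides the discriminant), each new pattern first appears at: mod 3: f = (x^6 + 2x^4 + x^3 + x^2 + x + 2), pattern 6; mod 5: f = (x + 3)(x^2 + 4x + 2)(x^3 + 2x^2 + 4x + 2), pattern 3+2+1; mod 7: f = (x^2 + 4x + 1)(x^4 + 4x^3 + 5x + 2), pattern 4+2; mod 17: f = (x^3 + 14x^2 + 4x + 3)(x^3 + 14x^2 + 4x + 12), pattern 3+3; mod 19: f = (x^2 + 8x + 17)(x^2 + 10x + 13)(x^2 + 14x + 16), pattern 2+2+2; mod 37: f = (x + 20)(x + 33)(x^2 + x + 8)(x^2 + 14x + 20), pattern 2+2+1+1; mod 41: f = (x + 1)(x + 16)(x + 21)(x^3 + 38x^2 + 4x + 31), pattern 3+1+1+1; mod 113: f = (x + 10)(x + 20)(x + 22)(x + 78)(x^2 + 90x + 12), pattern 2+1+1+1+1. No other pattern occurs in this range, so the set of observed cycle types is {6, 3+2+1, 4+2, 3+3, 2+2+2, 2+2+1+1, 3+1+1+1, 2+1+1+1+1}. The candidates containing elements of all these cycle types are (S_3 x S_3) : C_2 (6T13) of order 72, S_6 (6T16) of order 720; the others are excluded. The observed types are precisely the cycle types that occur in (S_3 x S_3) : C_2 (6T13) (apart from the identity). Each of the other remaining candidates has further cycle types, and by the Chebotarev density theorem the matching factorization patterns would occur for a proportion of primes equal to their share of the group: S_6 (6T16) additionally contains elements of type 5+1, 4+1+1 (234 of its 720 elements, about 32% of primes). None of the 29 primes tested shows any such pattern (for each of these groups the chance of that is below 10^-4), which rules them out. Hence G = (S_3 x S_3) : C_2 (6T13), of order 72.

(S_3 x S_3) : C_2 (order 72)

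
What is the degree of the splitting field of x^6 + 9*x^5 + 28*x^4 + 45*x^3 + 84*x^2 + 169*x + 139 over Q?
The degree of the splitting field over Q equals the order of the Galois group, so first determine the group. The polynomial f is an irreducible sextic over Q, so G = Gal(f/Q) is one of the 16 transitive subgroups 6T1, ..., 6T16 of S_6. The discriminant of f is 54786284800, which is not a perfect square, so G is not contained in A_6. The transitive groups of degree 6 not contained in A_6 are: C_6 (6T1, order 6), S_3 (6T2, order 6), D_6 (6T3, order 12), C_3 x S_3 (6T5, order 18), A_4 x C_2 (6T6, order 24), S_4 (6T8, order 24), S_3 x S_3 (6T9, order 36), S_4 x C_2 (6T11, order 48), (S_3 x S_3) : C_2 (6T13, order 72), PGL(2,5) (6T14, order 120), S_6 (6T16, order 720). By Dedekind's theorem, for a prime p not dividing disc(f) the degrees of the irreducible factors of f mod p form the cycle type of an element of G. Factoring f modulo the 22 such primes p <= 101 (skipping 2, 5, 13, 37, which divide the discriminant), each new pattern first appears at: mod 3: f = (x^3 + x^2 + 2)(x^3 + 2x^2 + 2x + 2), pattern 3+3; mod 17: f = (x + 3)(x + 6)(x^4 + 10x^2 + 6x + 3), pattern 4+1+1; mod 31: f = (x^2 + 2x + 10)(x^2 + 11x + 25)(x^2 + 27x + 23), pattern 2+2+2; mod 67: f = (x + 18)(x + 27)(x^2 + 39x + 28)(x^2 + 59x + 39), pattern 2+2+1+1. No other pattern occurs in this range, so the set of observed cycle types is {3+3, 4+1+1, 2+2+2, 2+2+1+1}. The candidates containing elements of all these cycle types are S_4 (6T8) of order 24, S_4 x C_2 (6T11) of order 48, PGL(2,5) (6T14) of order 120, S_6 (6T16) of order 720; the others are excluded. The observed types are precisely the cycle types that occur in S_4 (6T8) (apart from the identity). Each of the other remaining candidates has further cycle types, and by the Chebotarev density theorem the matching factorization patterns would occur for a proportion of primes equal to their share of the group: S_4 x C_2 (6T11) additionally contains elements of type 6, 4+2, 2+1+1+1+1 (17 of its 48 elements, about 35% of primes); PGL(2,5) (6T14) additionally contains elements of type 6, 5+1 (44 of its 120 elements, about 37% of primes); S_6 (6T16) additionally contains elements of type 6, 5+1, 4+2, 3+2+1, 3+1+1+1, 2+1+1+1+1 (529 of its 720 elements, about 73% of primes). None of the 22 primes tested shows any such pattern (for each of these groups the chance of that is below 10^-4), which rules them out. Hence G = S_4 (6T8), of order 24. The Galois group S_4 (6T8) has order 24, so the splitting field has degree 24 over Q.

24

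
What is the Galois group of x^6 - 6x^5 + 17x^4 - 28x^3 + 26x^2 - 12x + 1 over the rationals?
A_4 (order 12)

The polynomial f is an irreducible sextic over Q, so G = Gal(f/Q) is one of the 16 transitive subgroups 6T1, ..., 6T16 of S_6. The discriminant of f is 153664 = 392^2, a perfect square, so G is contained in A_6. The transitive groups of degree 6 contained in A_6 are: A_4 (6T4, order 12), S_4 (6T7, order 24), (C_3 x C_3) : C_4 (6T10, order 36), PSL(2,5) (6T12, order 60), A_6 (6T15, order 360). By Dedekind's theorem, for a prime p not dividing disc(f) the degrees of the irreducible factors of f mod p form the cycle type of an element of G. Factoring f modulo the 33 such primes p <= 149 (skipping 2, 7, which divide the discriminant), each new pattern first appears at: mod 3: f = (x^3 + x^2 + x + 2)(x^3 + 2x^2 + 2x + 2), pattern 3+3; mod 13: f = (x + 1)(x + 10)(x^2 + 11x + 9)(x^2 + 11x + 12), pattern 2+2+1+1. No other pattern occurs in this range, so the set of observed cycle types is {3+3, 2+2+1+1}. The candidates containing elements of all these cycle types are A_4 (6T4) of order 12, S_4 (6T7) of order 24, (C_3 x C_3) : C_4 (6T10) of order 36, PSL(2,5) (6T12) of order 60, A_6 (6T15) of order 360; the others are excluded. The observed types are precisely the cycle types that occur in A_4 (6T4) (apart from the identity). Each of the other remaining candidates has further cycle types, and by the Chebotarev density theorem the matching factorization patterns would occur for a proportion of primes equal to their share of the group: S_4 (6T7) additionally contains elements of type 4+2 (6 of its 24 elements, about 25% of primes); (C_3 x C_3) : C_4 (6T10) additionally contains elements of type 4+2, 3+1+1+1 (22 of its 36 elements, about 61% of primes); PSL(2,5) (6T12) additionally contains elements of type 5+1 (24 of its 60 elements, about 40% of primes); A_6 (6T15) additionally contains elements of type 5+1, 4+2, 3+1+1+1 (274 of its 360 elements, about 76% of primes). None of the 33 primes tested shows any such pattern (for each of these groups the chance of that is below 10^-4), which rules them out. Hence G = A_4 (6T4), of order 12.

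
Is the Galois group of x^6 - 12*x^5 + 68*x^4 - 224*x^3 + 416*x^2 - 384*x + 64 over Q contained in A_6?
The polynomial is irreducible of degree 6 over Q. Its discriminant is 164995463643136 = 12845056^2, a perfect square. A Galois group lies in the alternating group exactly when the discriminant is a square in Q, so the Galois group (A_4) is contained in A_6.

Yes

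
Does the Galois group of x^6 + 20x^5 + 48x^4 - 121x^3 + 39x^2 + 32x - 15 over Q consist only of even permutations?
The polynomial is irreducible of degree 6 over Q. Its discriminant is 30991489 = 5567^2, a perfect square. A Galois group lies in the alternating group exactly when the discriminant is a square in Q, so the Galois group (PSL(2,5)) is contained in A_6.

Yes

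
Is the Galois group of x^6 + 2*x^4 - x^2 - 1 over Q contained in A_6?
The polynomial is irreducible of degree 6 over Q. Its discriminant is 153664 = 392^2, a perfect square. A Galois group lies in the alternating group exactly when the discriminant is a square in Q, so the Galois group (A_4) is contained in A_6.

Yes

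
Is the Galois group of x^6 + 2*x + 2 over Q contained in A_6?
The polynomial is irreducible of degree 6 over Q. Its discriminant is -1292992, which is not a perfect square. A Galois group lies in the alternating group exactly when the discriminant is a square in Q, so the Galois group (S_6) is not contained in A_6.

No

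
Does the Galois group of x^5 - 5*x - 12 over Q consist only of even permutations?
Yes

The polynomial is irreducible of degree 5 over Q. Its discriminant is 64000000 = 8000^2, a perfect square. A Galois group lies in the alternating group exactly when the discriminant is a square in Q, so the Galois group (D_5) is contained in A_5.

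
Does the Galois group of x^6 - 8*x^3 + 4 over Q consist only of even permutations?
The polynomial is irreducible of degree 6 over Q. Its discriminant is 1289945088, which is not a perfect square. A Galois group lies in the alternating group exactly when the discriminant is a square in Q, so the Galois group (S_3 x S_3) is not contained in A_6.

No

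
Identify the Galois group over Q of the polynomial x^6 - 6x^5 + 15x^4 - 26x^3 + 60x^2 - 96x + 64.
The polynomial f is an irreducible sextic over Q, so G = Gal(f/Q) is one of the 16 transitive subgroups 6T1, ..., 6T16 of S_6. The discriminant of f is -1160950579200, which is not a perfect square, so G is not contained in A_6. The transitive groups of degree 6 not contained in A_6 are: C_6 (6T1, order 6), S_3 (6T2, order 6), D_6 (6T3, order 12), C_3 x S_3 (6T5, order 18), A_4 x C_2 (6T6, order 24), S_4 (6T8, order 24), S_3 x S_3 (6T9, order 36), S_4 x C_2 (6T11, order 48), (S_3 x S_3) : C_2 (6T13, order 72), PGL(2,5) (6T14, order 120), S_6 (6T16, order 720). By Dedekind's theorem, for a prime p not dividing disc(f) the degrees of the irreducible factors of f mod p form the cycle type of an element of G. Factoring f modulo the 23 such primes p <= 101 (skipping 2, 3, 5, which divide the discriminant), each new pattern first appears at: mod 7: f = (x^3 + 4x^2 + 2x + 2)(x^3 + 4x^2 + 4x + 4), pattern 3+3; mod 11: f = (x^2 + 4)(x^2 + 2x + 10)(x^2 + 3x + 6), pattern 2+2+2; mod 61: f = (x + 5)(x + 11)(x + 13)(x + 17)(x + 34)(x + 36), pattern 1+1+1+1+1+1. No other pattern occurs in this range, so the set of observed cycle types is {3+3, 2+2+2, 1+1+1+1+1+1}. The candidates containing elements of all these cycle types are C_6 (6T1) of order 6, S_3 (6T2) of order 6, D_6 (6T3) of order 12, C_3 x S_3 (6T5) of order 18, A_4 x C_2 (6T6) of order 24, S_4 (6T8) of order 24, S_3 x S_3 (6T9) of order 36, S_4 x C_2 (6T11) of order 48, (S_3 x S_3) : C_2 (6T13) of order 72, PGL(2,5) (6T14) of order 120, S_6 (6T16) of order 720; the others are excluded. The observed types are precisely the cycle types that occur in S_3 (6T2). Each of the other remaining candidates has further cycle types, and by the Chebotarev density theorem the matching factorization patterns would occur for a proportion of primes equal to their share of the group: C_6 (6T1) additionally contains elements of type 6 (2 of its 6 elements, about 33% of primes); D_6 (6T3) additionally contains elements of type 6, 2+2+1+1 (5 of its 12 elements, about 42% of primes); C_3 x S_3 (6T5) additionally contains elements of type 6, 3+1+1+1 (10 of its 18 elements, about 56% of primes); A_4 x C_2 (6T6) additionally contains elements of type 6, 2+2+1+1, 2+1+1+1+1 (14 of its 24 elements, about 58% of primes); S_4 (6T8) additionally contains elements of type 4+1+1, 2+2+1+1 (9 of its 24 elements, about 38% of primes); S_3 x S_3 (6T9) additionally contains elements of type 6, 3+1+1+1, 2+2+1+1 (25 of its 36 elements, about 69% of primes); S_4 x C_2 (6T11) additionally contains elements of type 6, 4+2, 4+1+1, 2+2+1+1, 2+1+1+1+1 (32 of its 48 elements, about 67% of primes); (S_3 x S_3) : C_2 (6T13) additionally contains elements of type 6, 4+2, 3+2+1, 3+1+1+1, 2+2+1+1, 2+1+1+1+1 (61 of its 72 elements, about 85% of primes); PGL(2,5) (6T14) additionally contains elements of type 6, 5+1, 4+1+1, 2+2+1+1 (89 of its 120 elements, about 74% of primes); S_6 (6T16) additionally contains elements of type 6, 5+1, 4+2, 4+1+1, 3+2+1, 3+1+1+1, 2+2+1+1, 2+1+1+1+1 (664 of its 720 elements, about 92% of primes). None of the 23 primes tested shows any such pattern (for each of these groups the chance of that is below 10^-4), which rules them out. Hence G = S_3 (6T2), of order 6.

S_3 (also written S3)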